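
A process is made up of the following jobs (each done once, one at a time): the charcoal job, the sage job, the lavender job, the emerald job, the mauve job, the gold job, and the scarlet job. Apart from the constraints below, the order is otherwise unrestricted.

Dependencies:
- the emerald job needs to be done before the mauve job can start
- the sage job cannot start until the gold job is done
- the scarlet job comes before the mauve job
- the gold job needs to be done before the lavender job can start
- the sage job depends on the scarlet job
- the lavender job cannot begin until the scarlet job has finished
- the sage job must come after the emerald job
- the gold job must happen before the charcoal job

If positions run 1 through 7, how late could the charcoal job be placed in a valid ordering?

7

No constraint forces any job after the charcoal job, so it can be placed last, in position 7.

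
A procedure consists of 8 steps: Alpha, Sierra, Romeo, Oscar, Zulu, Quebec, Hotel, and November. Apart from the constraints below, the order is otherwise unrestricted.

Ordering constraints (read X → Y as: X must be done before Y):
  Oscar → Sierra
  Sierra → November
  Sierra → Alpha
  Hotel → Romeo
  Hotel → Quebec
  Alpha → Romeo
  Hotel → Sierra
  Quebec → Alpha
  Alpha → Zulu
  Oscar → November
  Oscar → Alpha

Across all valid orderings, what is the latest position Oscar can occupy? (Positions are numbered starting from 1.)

3

Every step that must follow Oscar has to come after it. Tracing all chains starting from Oscar, those steps are: Alpha, Sierra, Romeo, Zulu, November — 5 in total.
So at least 5 steps follow Oscar, putting Oscar no later than position 3. That position is achievable by scheduling everything else first.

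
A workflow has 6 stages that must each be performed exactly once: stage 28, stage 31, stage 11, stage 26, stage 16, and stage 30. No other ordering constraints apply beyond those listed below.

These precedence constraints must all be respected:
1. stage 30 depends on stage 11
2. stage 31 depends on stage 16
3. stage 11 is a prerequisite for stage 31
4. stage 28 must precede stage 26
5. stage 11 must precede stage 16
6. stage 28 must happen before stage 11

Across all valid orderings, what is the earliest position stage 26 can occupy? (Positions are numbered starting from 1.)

The only stage forced before stage 26 (directly or transitively) is stage 28.
So at minimum 1 stage comes before stage 26, putting stage 26 no earlier than position 2. That position is achievable by scheduling exactly that predecessor first.

2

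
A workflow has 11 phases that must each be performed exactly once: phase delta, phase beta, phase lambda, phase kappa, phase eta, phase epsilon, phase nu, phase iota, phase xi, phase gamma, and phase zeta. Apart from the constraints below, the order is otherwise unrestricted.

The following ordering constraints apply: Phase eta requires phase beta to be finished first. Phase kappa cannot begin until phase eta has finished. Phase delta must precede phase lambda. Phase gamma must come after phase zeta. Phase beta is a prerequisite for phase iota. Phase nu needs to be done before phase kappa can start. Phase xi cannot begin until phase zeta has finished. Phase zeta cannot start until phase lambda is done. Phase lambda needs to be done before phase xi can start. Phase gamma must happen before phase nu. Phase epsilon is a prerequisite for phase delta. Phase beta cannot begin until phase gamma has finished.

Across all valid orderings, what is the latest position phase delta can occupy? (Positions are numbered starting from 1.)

Every phase that must follow phase delta has to come after it. Tracing all chains starting from phase delta, those phases are: phase beta, phase lambda, phase kappa, phase eta, phase nu, phase iota, phase xi, phase gamma, phase zeta — 9 in total.
So at least 9 phases follow phase delta, putting phase delta no later than position 2. That position is achievable by scheduling everything else first.

2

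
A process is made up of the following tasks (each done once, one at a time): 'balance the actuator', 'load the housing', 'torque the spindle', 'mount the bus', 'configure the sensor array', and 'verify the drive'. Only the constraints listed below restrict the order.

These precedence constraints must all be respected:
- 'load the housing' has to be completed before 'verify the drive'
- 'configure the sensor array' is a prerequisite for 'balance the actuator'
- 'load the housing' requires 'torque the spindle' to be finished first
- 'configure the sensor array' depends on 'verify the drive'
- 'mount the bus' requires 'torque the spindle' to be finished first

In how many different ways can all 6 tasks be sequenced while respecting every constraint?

'torque the spindle' is the only task with nothing required before it, so every ordering starts there.
Systematically extending each partial ordering one task at a time and counting, there are 5 complete orderings.

5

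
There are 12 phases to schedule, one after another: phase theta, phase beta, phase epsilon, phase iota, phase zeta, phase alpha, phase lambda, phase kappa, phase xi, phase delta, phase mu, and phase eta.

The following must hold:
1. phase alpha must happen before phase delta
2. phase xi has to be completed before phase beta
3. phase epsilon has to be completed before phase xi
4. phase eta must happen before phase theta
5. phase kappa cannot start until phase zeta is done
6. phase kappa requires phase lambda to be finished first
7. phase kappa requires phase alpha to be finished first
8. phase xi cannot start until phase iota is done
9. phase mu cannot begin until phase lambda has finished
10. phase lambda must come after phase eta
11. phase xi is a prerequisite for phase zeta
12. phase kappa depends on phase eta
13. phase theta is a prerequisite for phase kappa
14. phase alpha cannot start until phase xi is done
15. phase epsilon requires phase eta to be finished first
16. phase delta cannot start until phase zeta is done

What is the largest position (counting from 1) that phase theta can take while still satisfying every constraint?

The only phase forced after phase theta (directly or by a chain) is phase kappa.
With 1 mandatory successor out of 12 phases total, the latest slot for phase theta is 12−1 = 11, and it's reachable by doing all non-successors before phase theta.

11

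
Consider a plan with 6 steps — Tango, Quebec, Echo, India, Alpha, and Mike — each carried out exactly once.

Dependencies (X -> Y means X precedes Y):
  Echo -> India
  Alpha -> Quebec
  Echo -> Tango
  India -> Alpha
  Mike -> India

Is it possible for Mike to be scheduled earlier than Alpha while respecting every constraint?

Yes

Every valid ordering already has Mike before Alpha (the constraints require it), so in particular at least one does.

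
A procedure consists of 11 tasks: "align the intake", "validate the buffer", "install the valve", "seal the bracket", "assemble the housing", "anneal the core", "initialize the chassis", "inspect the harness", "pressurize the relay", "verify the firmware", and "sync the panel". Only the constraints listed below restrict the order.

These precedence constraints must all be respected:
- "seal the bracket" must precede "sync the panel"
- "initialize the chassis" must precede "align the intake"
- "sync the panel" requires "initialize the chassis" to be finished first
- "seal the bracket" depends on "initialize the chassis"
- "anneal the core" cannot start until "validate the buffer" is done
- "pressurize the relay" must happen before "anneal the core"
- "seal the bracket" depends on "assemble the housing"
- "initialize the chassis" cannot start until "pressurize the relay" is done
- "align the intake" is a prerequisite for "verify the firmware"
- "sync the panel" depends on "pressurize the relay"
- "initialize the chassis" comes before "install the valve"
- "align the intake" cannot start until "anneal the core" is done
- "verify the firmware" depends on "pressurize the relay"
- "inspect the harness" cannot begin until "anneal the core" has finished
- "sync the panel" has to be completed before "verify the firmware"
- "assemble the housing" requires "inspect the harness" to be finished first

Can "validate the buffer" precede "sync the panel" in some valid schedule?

Yes

The constraints force "validate the buffer" before "sync the panel", so yes — every valid ordering has "validate the buffer" earlier.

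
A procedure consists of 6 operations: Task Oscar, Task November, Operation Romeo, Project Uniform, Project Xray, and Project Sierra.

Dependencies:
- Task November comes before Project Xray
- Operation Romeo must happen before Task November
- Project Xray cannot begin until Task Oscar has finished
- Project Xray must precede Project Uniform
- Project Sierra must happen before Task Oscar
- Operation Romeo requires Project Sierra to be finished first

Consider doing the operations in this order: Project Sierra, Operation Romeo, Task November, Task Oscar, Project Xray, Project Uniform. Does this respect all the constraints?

Yes

Every stated constraint is respected: Project Sierra sits at position 1, ahead of Task Oscar at position 4, and each of the other listed pairs likewise has the predecessor earlier in the sequence.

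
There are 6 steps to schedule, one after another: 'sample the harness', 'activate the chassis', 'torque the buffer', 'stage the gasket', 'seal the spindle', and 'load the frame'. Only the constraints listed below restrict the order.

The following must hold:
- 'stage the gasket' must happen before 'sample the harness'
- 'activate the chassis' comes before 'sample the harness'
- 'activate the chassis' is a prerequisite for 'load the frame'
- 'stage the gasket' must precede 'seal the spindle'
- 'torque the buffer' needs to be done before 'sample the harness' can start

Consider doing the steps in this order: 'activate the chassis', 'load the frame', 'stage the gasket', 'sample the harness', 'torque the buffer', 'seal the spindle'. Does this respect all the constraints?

No

The sequence places 'sample the harness' ahead of 'torque the buffer'.
But one of the constraints requires 'torque the buffer' before 'sample the harness', so this ordering violates it.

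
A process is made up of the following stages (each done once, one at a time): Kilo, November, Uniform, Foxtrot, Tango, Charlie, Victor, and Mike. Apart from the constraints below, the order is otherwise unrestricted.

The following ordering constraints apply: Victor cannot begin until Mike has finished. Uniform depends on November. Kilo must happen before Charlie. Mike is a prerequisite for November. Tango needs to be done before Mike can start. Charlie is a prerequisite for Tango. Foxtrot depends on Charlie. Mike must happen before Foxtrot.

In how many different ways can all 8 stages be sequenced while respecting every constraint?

Kilo is the only stage with nothing required before it, so every ordering starts there.
Counting all ways to extend the partial order to a total order gives 12.

12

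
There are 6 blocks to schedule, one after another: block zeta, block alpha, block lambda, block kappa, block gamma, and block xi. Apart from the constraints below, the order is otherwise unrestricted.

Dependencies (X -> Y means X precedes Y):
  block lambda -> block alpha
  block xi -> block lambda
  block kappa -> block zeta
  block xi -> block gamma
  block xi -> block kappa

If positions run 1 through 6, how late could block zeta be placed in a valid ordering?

Block zeta has no required successors, so nothing stops it from going last (position 6).

6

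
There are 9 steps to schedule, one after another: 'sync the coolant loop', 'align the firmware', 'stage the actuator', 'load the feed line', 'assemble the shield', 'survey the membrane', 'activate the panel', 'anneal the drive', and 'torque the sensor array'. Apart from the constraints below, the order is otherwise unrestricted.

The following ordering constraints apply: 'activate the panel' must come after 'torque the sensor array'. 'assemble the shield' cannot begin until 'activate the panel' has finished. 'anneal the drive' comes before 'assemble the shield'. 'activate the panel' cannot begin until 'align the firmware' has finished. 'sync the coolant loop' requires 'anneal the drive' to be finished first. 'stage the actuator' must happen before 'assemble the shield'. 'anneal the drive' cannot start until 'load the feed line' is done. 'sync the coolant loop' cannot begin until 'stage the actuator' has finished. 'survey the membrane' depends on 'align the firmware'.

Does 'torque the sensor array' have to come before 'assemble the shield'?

Yes

There is a constraint chain 'torque the sensor array' → 'activate the panel' → 'assemble the shield'.
So 'torque the sensor array' must precede 'assemble the shield' in any valid ordering.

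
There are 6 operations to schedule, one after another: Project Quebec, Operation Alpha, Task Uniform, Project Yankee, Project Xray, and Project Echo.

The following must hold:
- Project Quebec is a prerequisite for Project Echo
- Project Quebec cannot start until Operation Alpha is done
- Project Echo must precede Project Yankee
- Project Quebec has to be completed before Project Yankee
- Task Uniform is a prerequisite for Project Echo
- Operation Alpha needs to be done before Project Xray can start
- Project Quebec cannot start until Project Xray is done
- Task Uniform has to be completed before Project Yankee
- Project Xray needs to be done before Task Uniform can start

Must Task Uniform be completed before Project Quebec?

Nothing in the constraints links Task Uniform and Project Quebec; they are unordered relative to each other.
A valid ordering placing Project Quebec before Task Uniform exists, so the answer is no.

No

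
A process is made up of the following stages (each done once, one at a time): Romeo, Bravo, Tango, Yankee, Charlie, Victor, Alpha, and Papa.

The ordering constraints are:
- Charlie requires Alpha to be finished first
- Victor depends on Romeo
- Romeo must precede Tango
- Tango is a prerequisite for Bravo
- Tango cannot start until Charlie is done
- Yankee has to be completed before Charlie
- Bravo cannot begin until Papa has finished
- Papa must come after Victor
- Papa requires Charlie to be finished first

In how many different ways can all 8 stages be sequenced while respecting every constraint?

48

3 stages have no prerequisites (Romeo, Yankee, Alpha), so any of them could come first.
Counting all ways to extend the partial order to a total order gives 48.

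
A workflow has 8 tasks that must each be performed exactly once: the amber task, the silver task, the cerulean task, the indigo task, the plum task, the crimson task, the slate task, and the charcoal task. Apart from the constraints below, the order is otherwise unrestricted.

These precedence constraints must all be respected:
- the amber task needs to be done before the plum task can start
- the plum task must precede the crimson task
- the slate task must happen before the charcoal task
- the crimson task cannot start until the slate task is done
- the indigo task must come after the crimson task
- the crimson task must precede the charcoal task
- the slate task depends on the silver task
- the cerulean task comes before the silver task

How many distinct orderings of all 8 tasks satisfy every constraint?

The tasks with no prerequisites are the amber task, the cerulean task; any of them can be placed first.
Counting all ways to extend the partial order to a total order gives 20.

20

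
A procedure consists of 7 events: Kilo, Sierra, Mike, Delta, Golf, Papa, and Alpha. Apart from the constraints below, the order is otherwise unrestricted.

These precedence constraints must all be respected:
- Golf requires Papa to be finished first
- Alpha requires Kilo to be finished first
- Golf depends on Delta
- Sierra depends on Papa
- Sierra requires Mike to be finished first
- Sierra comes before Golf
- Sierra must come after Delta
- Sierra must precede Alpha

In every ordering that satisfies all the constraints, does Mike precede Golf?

Yes

Following the dependencies: Mike → Sierra → Golf.
That forces Mike before Golf in every valid schedule.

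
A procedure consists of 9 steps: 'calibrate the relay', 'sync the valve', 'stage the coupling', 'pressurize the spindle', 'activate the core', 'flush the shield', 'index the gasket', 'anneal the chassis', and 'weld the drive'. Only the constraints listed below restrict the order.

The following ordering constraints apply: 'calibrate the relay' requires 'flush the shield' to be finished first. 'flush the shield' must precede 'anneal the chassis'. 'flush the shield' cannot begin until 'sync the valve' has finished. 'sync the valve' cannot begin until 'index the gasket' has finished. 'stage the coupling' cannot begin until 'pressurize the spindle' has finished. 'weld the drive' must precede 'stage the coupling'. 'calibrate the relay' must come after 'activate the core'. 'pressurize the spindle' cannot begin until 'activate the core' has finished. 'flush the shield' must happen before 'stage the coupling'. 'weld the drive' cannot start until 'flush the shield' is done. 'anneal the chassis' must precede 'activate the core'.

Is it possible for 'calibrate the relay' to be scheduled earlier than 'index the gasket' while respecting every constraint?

No

Following 'index the gasket' → 'sync the valve' → 'flush the shield' → 'calibrate the relay', 'index the gasket' must precede 'calibrate the relay' in every valid ordering.
Hence 'calibrate the relay' can never be scheduled before 'index the gasket'.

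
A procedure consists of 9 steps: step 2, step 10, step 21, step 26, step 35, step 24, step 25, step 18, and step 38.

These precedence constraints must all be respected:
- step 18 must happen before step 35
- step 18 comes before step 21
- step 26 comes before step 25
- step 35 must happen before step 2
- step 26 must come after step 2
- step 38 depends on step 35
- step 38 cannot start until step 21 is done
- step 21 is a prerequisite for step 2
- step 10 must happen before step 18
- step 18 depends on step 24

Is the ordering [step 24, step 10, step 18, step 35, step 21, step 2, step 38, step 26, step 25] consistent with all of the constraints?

Yes

Every stated constraint is respected: step 35 sits at position 4, ahead of step 38 at position 7, and each of the other listed pairs likewise has the predecessor earlier in the sequence.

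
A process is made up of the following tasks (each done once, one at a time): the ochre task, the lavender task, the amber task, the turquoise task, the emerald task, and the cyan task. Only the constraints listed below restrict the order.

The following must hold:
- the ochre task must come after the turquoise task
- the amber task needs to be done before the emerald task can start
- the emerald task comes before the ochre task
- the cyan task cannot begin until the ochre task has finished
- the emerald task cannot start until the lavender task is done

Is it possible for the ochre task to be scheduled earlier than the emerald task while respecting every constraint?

No

The constraints give a chain the emerald task → the ochre task, which forces the emerald task before the ochre task.
Hence the ochre task can never be scheduled before the emerald task.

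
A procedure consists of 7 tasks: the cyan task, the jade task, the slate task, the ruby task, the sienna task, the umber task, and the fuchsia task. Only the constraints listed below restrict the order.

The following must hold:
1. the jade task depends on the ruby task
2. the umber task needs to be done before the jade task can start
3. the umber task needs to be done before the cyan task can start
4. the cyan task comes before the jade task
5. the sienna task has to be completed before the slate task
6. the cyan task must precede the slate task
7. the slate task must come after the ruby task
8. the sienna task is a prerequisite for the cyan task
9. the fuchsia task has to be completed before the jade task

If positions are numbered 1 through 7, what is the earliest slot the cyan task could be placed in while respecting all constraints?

3

Every task that must precede the cyan task has to come before it. Tracing all chains that end at the cyan task, those tasks are: the sienna task, the umber task — 2 in total.
So at minimum 2 tasks come before the cyan task, putting the cyan task no earlier than position 3. That position is achievable by scheduling exactly those predecessors first.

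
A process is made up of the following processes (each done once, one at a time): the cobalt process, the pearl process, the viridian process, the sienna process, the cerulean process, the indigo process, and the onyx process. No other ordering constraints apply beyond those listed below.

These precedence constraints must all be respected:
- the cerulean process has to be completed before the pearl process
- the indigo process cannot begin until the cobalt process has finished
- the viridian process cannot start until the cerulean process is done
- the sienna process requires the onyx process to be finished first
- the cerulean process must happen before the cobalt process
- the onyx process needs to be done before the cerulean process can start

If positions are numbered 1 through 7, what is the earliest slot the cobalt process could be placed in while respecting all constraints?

3

The processes that are forced before the cobalt process, directly or transitively, are the cerulean process, the onyx process. That's 2 processes.
With 2 mandatory predecessors, the earliest the cobalt process can sit is position 2+1 = 3, and placing just those 2 first achieves it.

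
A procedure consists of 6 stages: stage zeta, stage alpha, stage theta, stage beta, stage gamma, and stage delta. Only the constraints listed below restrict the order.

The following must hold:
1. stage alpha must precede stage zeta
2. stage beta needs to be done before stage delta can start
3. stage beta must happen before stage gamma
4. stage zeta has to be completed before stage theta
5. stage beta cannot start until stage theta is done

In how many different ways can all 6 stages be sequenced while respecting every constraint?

Stage alpha is the only stage with nothing required before it, so every ordering starts there.
Enumerating by repeatedly choosing an available stage (one whose prerequisites are all placed) gives 2 distinct complete orderings.

2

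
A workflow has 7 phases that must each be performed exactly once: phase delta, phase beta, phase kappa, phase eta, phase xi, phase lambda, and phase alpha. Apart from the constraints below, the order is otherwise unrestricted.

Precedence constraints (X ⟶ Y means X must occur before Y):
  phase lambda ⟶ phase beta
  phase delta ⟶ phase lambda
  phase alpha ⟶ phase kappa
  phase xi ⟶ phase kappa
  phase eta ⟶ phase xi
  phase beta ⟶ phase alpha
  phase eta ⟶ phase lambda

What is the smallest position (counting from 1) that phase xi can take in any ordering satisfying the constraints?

2

The only phase forced before phase xi (directly or transitively) is phase eta.
So at minimum 1 phase comes before phase xi, putting phase xi no earlier than position 2. That position is achievable by scheduling exactly that predecessor first.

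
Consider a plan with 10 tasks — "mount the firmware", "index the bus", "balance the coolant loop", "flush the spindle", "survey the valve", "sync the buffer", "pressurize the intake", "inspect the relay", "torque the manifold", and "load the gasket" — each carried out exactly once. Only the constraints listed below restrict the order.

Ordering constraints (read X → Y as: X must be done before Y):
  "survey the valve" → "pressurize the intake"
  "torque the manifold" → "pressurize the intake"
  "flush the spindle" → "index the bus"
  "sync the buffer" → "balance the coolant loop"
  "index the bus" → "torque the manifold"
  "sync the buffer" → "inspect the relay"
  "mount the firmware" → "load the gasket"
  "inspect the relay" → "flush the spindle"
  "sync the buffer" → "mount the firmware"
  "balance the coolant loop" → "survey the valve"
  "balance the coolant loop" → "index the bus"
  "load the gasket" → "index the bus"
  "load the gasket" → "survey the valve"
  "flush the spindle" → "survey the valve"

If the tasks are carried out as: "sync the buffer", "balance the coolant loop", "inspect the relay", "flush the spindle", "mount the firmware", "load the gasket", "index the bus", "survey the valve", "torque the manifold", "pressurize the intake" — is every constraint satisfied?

Going through the constraints one by one, each required predecessor appears earlier in the sequence than its dependent — e.g. "balance the coolant loop" (position 2) is before "survey the valve" (position 8), as required.

Yes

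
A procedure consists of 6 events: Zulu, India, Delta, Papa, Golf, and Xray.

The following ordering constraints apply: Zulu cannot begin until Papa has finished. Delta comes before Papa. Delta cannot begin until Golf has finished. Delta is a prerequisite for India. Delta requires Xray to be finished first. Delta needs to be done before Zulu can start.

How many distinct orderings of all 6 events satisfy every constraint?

The events with no prerequisites are Golf, Xray; any of them can be placed first.
Counting all ways to extend the partial order to a total order gives 6.

6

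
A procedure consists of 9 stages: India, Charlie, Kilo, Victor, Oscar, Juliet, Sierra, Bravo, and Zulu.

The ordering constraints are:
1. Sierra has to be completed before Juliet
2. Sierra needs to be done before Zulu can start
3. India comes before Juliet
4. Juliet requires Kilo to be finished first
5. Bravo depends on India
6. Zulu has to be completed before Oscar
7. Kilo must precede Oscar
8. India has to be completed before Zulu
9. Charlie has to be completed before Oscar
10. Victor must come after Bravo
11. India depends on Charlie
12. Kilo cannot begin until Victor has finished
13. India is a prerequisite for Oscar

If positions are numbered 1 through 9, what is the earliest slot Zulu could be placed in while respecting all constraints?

The stages that are forced before Zulu, directly or transitively, are India, Charlie, Sierra. That's 3 stages.
So at minimum 3 stages come before Zulu, putting Zulu no earlier than position 4. That position is achievable by scheduling exactly those predecessors first.

4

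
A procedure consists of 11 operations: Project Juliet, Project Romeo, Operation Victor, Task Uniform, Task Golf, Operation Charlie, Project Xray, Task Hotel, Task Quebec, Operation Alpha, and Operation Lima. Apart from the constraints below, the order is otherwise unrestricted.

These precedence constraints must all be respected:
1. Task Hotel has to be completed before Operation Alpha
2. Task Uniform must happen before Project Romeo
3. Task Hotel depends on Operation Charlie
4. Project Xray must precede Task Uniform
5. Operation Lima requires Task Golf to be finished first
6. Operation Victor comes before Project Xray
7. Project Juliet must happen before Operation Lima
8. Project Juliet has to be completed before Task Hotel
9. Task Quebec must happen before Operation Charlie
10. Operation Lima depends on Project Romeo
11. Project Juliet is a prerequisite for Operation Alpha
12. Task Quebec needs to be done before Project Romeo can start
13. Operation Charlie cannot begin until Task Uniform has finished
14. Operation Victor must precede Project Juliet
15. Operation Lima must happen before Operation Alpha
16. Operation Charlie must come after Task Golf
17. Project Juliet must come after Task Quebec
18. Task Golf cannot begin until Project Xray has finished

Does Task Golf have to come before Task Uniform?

Nothing in the constraints links Task Golf and Task Uniform; they are unordered relative to each other.
So Task Golf can come before Task Uniform or after — it is not forced.

No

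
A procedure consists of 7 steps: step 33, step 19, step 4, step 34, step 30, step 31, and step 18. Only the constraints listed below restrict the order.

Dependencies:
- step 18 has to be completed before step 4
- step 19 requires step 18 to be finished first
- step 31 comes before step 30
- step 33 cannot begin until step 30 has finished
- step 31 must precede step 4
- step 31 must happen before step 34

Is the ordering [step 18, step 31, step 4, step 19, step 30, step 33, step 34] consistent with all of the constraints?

Yes

Checking each listed constraint against this order: for instance, step 31 is in position 2 and step 34 in position 7, so that constraint holds — and the remaining constraints check out the same way.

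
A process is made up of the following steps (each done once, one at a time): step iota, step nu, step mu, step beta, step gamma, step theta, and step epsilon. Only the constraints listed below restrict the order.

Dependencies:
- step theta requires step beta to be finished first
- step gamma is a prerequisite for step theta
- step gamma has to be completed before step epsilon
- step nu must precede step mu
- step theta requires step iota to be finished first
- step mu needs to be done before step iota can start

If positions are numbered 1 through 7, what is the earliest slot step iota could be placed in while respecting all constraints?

3

Every step that must precede step iota has to come before it. Tracing all chains that end at step iota, those steps are: step nu, step mu — 2 in total.
With 2 mandatory predecessors, the earliest step iota can sit is position 2+1 = 3, and placing just those 2 first achieves it.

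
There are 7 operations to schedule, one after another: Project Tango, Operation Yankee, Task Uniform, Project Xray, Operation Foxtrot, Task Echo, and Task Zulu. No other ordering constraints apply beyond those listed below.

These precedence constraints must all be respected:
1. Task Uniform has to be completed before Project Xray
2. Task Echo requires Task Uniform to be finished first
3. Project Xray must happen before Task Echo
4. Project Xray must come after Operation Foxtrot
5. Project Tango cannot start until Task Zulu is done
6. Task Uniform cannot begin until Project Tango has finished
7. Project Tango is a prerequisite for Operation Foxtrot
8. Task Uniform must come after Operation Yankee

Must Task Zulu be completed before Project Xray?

There is a constraint chain Task Zulu → Project Tango → Task Uniform → Project Xray.
So Task Zulu must precede Project Xray in any valid ordering.

Yes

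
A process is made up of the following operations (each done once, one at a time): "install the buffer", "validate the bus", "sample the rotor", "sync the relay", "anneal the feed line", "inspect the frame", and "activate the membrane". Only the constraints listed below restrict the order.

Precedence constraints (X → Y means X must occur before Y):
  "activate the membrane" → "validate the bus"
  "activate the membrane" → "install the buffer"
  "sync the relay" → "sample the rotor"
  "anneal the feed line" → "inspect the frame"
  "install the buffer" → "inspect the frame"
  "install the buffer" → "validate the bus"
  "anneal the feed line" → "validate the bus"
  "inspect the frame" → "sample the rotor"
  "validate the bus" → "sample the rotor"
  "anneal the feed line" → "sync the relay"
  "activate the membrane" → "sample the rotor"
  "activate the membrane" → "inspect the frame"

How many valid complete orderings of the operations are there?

24

The operations with no prerequisites are "anneal the feed line", "activate the membrane"; any of them can be placed first.
Enumerating by repeatedly choosing an available operation (one whose prerequisites are all placed) gives 24 distinct complete orderings.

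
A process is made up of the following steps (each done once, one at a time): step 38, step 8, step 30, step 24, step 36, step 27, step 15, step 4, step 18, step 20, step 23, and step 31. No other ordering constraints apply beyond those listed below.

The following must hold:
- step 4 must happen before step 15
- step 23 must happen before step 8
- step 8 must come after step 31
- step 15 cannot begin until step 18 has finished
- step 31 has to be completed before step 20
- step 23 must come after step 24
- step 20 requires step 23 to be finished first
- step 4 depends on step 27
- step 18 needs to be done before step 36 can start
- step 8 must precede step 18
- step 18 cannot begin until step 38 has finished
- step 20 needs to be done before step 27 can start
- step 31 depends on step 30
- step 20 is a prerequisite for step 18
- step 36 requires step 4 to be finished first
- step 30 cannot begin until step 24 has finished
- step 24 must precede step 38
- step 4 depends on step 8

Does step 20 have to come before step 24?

No

In fact the dependencies run the other way: step 24 → step 23 → step 20.
So step 20 does not have to come before step 24 — it cannot.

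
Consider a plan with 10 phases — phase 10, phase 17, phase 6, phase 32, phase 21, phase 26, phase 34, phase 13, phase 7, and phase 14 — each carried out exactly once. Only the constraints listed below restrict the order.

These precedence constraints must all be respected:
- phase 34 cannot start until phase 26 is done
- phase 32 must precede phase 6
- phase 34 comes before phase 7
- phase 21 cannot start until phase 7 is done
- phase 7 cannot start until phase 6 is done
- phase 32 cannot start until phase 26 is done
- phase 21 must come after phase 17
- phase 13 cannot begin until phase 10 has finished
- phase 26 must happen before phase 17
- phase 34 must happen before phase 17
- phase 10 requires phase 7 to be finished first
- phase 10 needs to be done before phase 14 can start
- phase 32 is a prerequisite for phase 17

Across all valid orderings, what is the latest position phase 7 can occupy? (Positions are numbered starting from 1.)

6

Every phase that must follow phase 7 has to come after it. Tracing all chains starting from phase 7, those phases are: phase 10, phase 21, phase 13, phase 14 — 4 in total.
So at least 4 phases follow phase 7, putting phase 7 no later than position 6. That position is achievable by scheduling everything else first.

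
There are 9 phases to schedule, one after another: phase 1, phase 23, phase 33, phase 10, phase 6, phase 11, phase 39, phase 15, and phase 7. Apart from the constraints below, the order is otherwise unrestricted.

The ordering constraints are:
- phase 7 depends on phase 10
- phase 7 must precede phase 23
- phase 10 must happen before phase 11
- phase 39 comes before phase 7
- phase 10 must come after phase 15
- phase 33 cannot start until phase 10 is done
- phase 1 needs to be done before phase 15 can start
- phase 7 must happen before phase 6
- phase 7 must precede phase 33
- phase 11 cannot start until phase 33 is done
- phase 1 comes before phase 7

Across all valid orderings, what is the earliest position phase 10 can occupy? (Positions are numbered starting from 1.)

Working backwards through the constraints from phase 10, its full set of required predecessors is phase 1, phase 15 — 2 of them.
With 2 mandatory predecessors, the earliest phase 10 can sit is position 2+1 = 3, and placing just those 2 first achieves it.

3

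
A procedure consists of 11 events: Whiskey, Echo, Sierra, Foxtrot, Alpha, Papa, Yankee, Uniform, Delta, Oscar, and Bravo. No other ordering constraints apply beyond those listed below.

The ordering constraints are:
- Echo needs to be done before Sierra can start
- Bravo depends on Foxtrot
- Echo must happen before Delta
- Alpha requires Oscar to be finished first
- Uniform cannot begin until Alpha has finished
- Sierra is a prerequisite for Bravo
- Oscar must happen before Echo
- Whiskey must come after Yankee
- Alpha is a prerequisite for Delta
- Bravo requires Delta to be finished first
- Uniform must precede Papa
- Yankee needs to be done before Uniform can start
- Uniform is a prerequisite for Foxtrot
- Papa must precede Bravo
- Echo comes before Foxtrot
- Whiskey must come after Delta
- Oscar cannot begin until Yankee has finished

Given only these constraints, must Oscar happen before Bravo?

Yes

There is a constraint chain Oscar → Echo → Delta → Bravo.
Hence Oscar necessarily comes before Bravo.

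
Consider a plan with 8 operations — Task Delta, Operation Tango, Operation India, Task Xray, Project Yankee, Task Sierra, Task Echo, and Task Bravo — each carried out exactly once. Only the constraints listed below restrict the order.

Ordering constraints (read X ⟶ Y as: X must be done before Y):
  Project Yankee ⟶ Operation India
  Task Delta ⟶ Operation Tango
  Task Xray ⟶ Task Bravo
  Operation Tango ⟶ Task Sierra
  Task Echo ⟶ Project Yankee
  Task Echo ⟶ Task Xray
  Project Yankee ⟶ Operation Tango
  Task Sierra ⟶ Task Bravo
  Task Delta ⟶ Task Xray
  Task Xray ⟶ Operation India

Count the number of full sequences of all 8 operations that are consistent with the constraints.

The operations with no prerequisites are Task Delta, Task Echo; any of them can be placed first.
Enumerating by repeatedly choosing an available operation (one whose prerequisites are all placed) gives 35 distinct complete orderings.

35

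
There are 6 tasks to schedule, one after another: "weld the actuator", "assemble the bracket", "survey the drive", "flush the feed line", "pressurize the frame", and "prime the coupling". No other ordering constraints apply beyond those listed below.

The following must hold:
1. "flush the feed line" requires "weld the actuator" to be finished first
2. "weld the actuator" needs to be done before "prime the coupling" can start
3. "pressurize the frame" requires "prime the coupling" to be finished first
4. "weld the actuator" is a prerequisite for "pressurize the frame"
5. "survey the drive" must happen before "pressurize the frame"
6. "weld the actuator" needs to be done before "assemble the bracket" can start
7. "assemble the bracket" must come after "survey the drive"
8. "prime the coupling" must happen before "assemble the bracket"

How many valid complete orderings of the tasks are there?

28

The tasks with no prerequisites are "weld the actuator", "survey the drive"; any of them can be placed first.
Counting all ways to extend the partial order to a total order gives 28.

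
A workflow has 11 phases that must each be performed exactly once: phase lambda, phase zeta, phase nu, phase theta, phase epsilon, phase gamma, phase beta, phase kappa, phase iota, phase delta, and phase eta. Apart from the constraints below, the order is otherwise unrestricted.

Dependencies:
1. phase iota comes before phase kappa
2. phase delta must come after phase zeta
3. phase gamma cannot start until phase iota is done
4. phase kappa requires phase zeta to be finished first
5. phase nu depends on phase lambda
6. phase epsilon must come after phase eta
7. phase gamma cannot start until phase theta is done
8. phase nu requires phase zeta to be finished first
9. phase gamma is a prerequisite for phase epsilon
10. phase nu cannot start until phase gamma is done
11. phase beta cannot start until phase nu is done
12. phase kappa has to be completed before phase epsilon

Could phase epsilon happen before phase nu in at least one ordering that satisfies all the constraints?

Nothing in the constraints forces phase nu before phase epsilon — there is no chain from phase nu to phase epsilon.
So a valid ordering placing phase epsilon earlier than phase nu exists.

Yes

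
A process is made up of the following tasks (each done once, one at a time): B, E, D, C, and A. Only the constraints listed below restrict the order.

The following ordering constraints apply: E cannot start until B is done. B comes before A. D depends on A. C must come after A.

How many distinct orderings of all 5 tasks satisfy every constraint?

B is the only task with nothing required before it, so every ordering starts there.
Enumerating by repeatedly choosing an available task (one whose prerequisites are all placed) gives 8 distinct complete orderings.

8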